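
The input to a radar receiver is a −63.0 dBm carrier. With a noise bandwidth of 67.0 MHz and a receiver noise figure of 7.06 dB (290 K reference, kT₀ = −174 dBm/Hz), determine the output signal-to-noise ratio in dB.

Noise floor: N = −174 + 10 log₁₀(B) + NF
10 log₁₀(6.70×10⁷) = 78.26 dB
N = −174 + 78.26 + 7.06 = −88.68 dBm
SNR = P_sig − N = −63.0 − (−88.68) = 25.68 dB → 25.7 dB

25.7 dB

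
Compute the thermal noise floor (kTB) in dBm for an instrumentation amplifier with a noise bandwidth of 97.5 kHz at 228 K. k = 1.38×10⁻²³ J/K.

−125.1 dBm

P_n = kTB = 1.38×10⁻²³ × 228 × 9.75×10⁴ = 3.07×10⁻¹⁶ W
In dBm: 10 log₁₀(3.07×10⁻¹⁶ / 10⁻³) = −125.1 dBm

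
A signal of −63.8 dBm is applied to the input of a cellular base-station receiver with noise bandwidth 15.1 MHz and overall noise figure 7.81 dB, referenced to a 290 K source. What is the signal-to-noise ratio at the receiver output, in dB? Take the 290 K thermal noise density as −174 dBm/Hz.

Noise floor: N = −174 + 10 log₁₀(B) + NF
10 log₁₀(1.51×10⁷) = 71.79 dB
N = −174 + 71.79 + 7.81 = −94.40 dBm
SNR = P_sig − N = −63.8 − (−94.40) = 30.60 dB → 30.6 dB

30.6 dB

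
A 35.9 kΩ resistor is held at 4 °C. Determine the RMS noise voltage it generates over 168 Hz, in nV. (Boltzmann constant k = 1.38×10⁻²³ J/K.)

304 nV

T = 4 °C + 273.15 = 277.15 K
V_n = √(4kTRB)
4kTRB = 4 × 1.38×10⁻²³ × 277.15 × 3.59×10⁴ × 1.68×10² = 9.23×10⁻¹⁴ V²
V_n = √(9.23×10⁻¹⁴) = 3.04×10⁻⁷ V = 304 nV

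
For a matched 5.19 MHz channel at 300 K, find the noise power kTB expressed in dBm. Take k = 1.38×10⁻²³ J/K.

−106.7 dBm

P_n = kTB = 1.38×10⁻²³ × 300 × 5.19×10⁶ = 2.15×10⁻¹⁴ W
In dBm: 10 log₁₀(2.15×10⁻¹⁴ / 10⁻³) = −106.7 dBm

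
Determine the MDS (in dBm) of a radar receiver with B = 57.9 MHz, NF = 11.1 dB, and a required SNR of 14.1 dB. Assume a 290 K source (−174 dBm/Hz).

−71.2 dBm

Sensitivity = −174 + 10 log₁₀(B) + NF + SNR_min
= −174 + 77.63 + 11.1 + 14.1
= −71.17 dBm → −71.2 dBm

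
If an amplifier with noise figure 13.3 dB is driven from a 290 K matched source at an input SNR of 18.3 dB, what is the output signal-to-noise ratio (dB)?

By definition F = SNR_in/SNR_out, so in dB: SNR_out = SNR_in − NF
SNR_out = 18.3 − 13.3 = 5.0 dB

5.0 dB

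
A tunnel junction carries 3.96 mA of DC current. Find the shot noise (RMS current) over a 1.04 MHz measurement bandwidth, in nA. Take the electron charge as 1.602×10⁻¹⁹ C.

I_n = √(2qI·B)
2qI·B = 2 × 1.602×10⁻¹⁹ × 3.96×10⁻³ × 1.04×10⁶ = 1.32×10⁻¹⁵ A²
I_n = √(1.32×10⁻¹⁵) = 3.63×10⁻⁸ A = 36.3 nA

36.3 nA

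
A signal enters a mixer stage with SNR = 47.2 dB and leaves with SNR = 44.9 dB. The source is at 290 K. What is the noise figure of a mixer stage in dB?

NF (dB) = SNR_in(dB) − SNR_out(dB) when the source is at T₀
NF = 47.2 − 44.9 = 2.3 dB

2.3 dB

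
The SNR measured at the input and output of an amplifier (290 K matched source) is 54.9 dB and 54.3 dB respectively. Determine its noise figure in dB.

NF (dB) = SNR_in(dB) − SNR_out(dB) when the source is at T₀
NF = 54.9 − 54.3 = 0.6 dB

0.6 dB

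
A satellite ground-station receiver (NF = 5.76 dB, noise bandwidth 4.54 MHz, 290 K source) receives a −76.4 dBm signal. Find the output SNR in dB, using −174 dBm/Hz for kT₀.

25.3 dB

Noise floor: N = −174 + 10 log₁₀(B) + NF
10 log₁₀(4.54×10⁶) = 66.57 dB
N = −174 + 66.57 + 5.76 = −101.67 dBm
SNR = P_sig − N = −76.4 − (−101.67) = 25.27 dB → 25.3 dB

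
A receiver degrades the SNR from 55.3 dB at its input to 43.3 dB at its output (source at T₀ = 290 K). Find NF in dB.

12.0 dB

NF (dB) = SNR_in(dB) − SNR_out(dB) when the source is at T₀
NF = 55.3 − 43.3 = 12.0 dB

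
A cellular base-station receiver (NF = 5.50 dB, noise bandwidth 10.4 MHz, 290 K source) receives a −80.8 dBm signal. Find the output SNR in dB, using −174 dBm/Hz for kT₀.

17.5 dB

Noise floor: N = −174 + 10 log₁₀(B) + NF
10 log₁₀(1.04×10⁷) = 70.17 dB
N = −174 + 70.17 + 5.50 = −98.33 dBm
SNR = P_sig − N = −80.8 − (−98.33) = 17.53 dB → 17.5 dB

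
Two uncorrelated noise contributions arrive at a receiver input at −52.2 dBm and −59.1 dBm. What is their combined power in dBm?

−51.4 dBm

Convert to linear, add, convert back:
P₁ = 6.03×10⁻⁹ W, P₂ = 1.23×10⁻⁹ W
P_tot = 7.26×10⁻⁹ W → 10 log₁₀(P_tot / 10⁻³) = −51.4 dBm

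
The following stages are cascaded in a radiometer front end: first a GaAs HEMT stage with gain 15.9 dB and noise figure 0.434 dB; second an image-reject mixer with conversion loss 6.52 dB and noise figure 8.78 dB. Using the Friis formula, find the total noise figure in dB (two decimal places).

Convert to linear (a loss of L dB is a gain of −L dB): F_i = 10^(NF_i/10), G_i = 10^(G_i,dB/10)
  Stage 1: F_1 = 10^(0.434/10) = 1.105, G_1 = 10^(15.9/10) = 38.90
  Stage 2: F_2 = 10^(8.78/10) = 7.551, G_2 = 10^(−6.52/10) = 0.2228
Friis cascade:
  F = 1.105 + (7.551 − 1)/38.90 = 1.273
NF = 10 log₁₀(1.273) = 1.05 dB

1.05 dB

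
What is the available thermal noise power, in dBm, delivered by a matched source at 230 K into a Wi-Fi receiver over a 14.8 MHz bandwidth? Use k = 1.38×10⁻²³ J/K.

−103.3 dBm

P_n = kTB = 1.38×10⁻²³ × 230 × 1.48×10⁷ = 4.70×10⁻¹⁴ W
In dBm: 10 log₁₀(4.70×10⁻¹⁴ / 10⁻³) = −103.3 dBm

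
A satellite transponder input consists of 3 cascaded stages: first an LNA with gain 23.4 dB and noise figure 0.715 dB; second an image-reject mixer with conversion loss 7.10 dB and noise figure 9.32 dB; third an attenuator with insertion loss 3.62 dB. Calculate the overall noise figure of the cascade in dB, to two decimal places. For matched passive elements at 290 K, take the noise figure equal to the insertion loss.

Convert to linear (a loss of L dB is a gain of −L dB): F_i = 10^(NF_i/10), G_i = 10^(G_i,dB/10)
  Stage 1: F_1 = 10^(0.715/10) = 1.179, G_1 = 10^(23.4/10) = 218.8
  Stage 2: F_2 = 10^(9.32/10) = 8.551, G_2 = 10^(−7.10/10) = 0.1950
  Stage 3: F_3 = 10^(3.62/10) = 2.301, G_3 = 10^(−3.62/10) = 0.4345
Friis cascade:
  F = 1.179 + (8.551 − 1)/218.8 + (2.301 − 1)/42.66 = 1.244
NF = 10 log₁₀(1.244) = 0.95 dB

0.95 dB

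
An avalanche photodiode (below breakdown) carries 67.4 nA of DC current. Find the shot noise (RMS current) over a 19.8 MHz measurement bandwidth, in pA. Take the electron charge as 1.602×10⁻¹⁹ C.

654 pA

I_n = √(2qI·B)
2qI·B = 2 × 1.602×10⁻¹⁹ × 6.74×10⁻⁸ × 1.98×10⁷ = 4.28×10⁻¹⁹ A²
I_n = √(4.28×10⁻¹⁹) = 6.54×10⁻¹⁰ A = 654 pA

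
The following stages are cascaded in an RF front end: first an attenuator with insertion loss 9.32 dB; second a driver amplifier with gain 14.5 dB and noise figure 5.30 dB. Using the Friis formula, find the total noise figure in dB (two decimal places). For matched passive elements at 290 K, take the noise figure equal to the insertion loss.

Convert to linear (a loss of L dB is a gain of −L dB): F_i = 10^(NF_i/10), G_i = 10^(G_i,dB/10)
  Stage 1: F_1 = 10^(9.32/10) = 8.551, G_1 = 10^(−9.32/10) = 0.1169
  Stage 2: F_2 = 10^(5.30/10) = 3.388, G_2 = 10^(14.5/10) = 28.18
Friis cascade:
  F = 8.551 + (3.388 − 1)/0.1169 = 28.97
NF = 10 log₁₀(28.97) = 14.62 dB

14.62 dB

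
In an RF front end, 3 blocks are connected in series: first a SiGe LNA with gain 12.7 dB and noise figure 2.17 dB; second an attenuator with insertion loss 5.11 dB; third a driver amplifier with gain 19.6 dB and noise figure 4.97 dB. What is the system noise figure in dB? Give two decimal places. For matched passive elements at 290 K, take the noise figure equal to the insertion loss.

3.31 dB

Convert to linear (a loss of L dB is a gain of −L dB): F_i = 10^(NF_i/10), G_i = 10^(G_i,dB/10)
  Stage 1: F_1 = 10^(2.17/10) = 1.648, G_1 = 10^(12.7/10) = 18.62
  Stage 2: F_2 = 10^(5.11/10) = 3.243, G_2 = 10^(−5.11/10) = 0.3083
  Stage 3: F_3 = 10^(4.97/10) = 3.141, G_3 = 10^(19.6/10) = 91.20
Friis cascade:
  F = 1.648 + (3.243 − 1)/18.62 + (3.141 − 1)/5.741 = 2.141
NF = 10 log₁₀(2.141) = 3.31 dB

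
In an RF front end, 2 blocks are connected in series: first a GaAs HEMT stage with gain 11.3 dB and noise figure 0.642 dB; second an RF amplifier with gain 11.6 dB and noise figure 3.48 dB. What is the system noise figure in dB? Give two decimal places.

0.97 dB

Convert to linear (a loss of L dB is a gain of −L dB): F_i = 10^(NF_i/10), G_i = 10^(G_i,dB/10)
  Stage 1: F_1 = 10^(0.642/10) = 1.159, G_1 = 10^(11.3/10) = 13.49
  Stage 2: F_2 = 10^(3.48/10) = 2.228, G_2 = 10^(11.6/10) = 14.45
Friis cascade:
  F = 1.159 + (2.228 − 1)/13.49 = 1.250
NF = 10 log₁₀(1.250) = 0.97 dB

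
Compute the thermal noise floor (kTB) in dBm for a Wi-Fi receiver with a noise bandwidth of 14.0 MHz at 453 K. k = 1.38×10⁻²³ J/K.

P_n = kTB = 1.38×10⁻²³ × 453 × 1.40×10⁷ = 8.75×10⁻¹⁴ W
In dBm: 10 log₁₀(8.75×10⁻¹⁴ / 10⁻³) = −100.6 dBm

−100.6 dBm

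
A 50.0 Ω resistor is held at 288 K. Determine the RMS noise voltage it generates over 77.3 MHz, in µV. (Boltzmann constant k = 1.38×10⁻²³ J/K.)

7.84 µV

V_n = √(4kTRB)
4kTRB = 4 × 1.38×10⁻²³ × 288 × 5.00×10¹ × 7.73×10⁷ = 6.14×10⁻¹¹ V²
V_n = √(6.14×10⁻¹¹) = 7.84×10⁻⁶ V = 7.84 µV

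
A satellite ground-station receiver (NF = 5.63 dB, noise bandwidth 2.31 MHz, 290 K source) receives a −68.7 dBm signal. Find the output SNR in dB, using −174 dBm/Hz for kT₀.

Noise floor: N = −174 + 10 log₁₀(B) + NF
10 log₁₀(2.31×10⁶) = 63.64 dB
N = −174 + 63.64 + 5.63 = −104.73 dBm
SNR = P_sig − N = −68.7 − (−104.73) = 36.03 dB → 36.0 dB

36.0 dB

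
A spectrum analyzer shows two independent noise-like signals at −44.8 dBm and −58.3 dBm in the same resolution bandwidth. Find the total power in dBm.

Convert to linear, add, convert back:
P₁ = 3.31×10⁻⁸ W, P₂ = 1.48×10⁻⁹ W
P_tot = 3.46×10⁻⁸ W → 10 log₁₀(P_tot / 10⁻³) = −44.6 dBm

−44.6 dBm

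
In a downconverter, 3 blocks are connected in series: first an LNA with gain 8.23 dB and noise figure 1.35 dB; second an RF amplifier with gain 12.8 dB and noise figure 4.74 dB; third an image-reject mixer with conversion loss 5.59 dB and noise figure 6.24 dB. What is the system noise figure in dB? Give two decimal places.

Convert to linear (a loss of L dB is a gain of −L dB): F_i = 10^(NF_i/10), G_i = 10^(G_i,dB/10)
  Stage 1: F_1 = 10^(1.35/10) = 1.365, G_1 = 10^(8.23/10) = 6.653
  Stage 2: F_2 = 10^(4.74/10) = 2.979, G_2 = 10^(12.8/10) = 19.05
  Stage 3: F_3 = 10^(6.24/10) = 4.207, G_3 = 10^(−5.59/10) = 0.2761
Friis cascade:
  F = 1.365 + (2.979 − 1)/6.653 + (4.207 − 1)/126.8 = 1.687
NF = 10 log₁₀(1.687) = 2.27 dB

2.27 dB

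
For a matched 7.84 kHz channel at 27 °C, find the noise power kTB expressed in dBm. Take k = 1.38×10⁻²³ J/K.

−134.9 dBm

T = 27 °C + 273.15 = 300.15 K
P_n = kTB = 1.38×10⁻²³ × 300.15 × 7.84×10³ = 3.25×10⁻¹⁷ W
In dBm: 10 log₁₀(3.25×10⁻¹⁷ / 10⁻³) = −134.9 dBm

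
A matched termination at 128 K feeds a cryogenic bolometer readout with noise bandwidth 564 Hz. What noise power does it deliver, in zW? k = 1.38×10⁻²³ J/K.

996 zW

P_n = kTB = 1.38×10⁻²³ × 128 × 5.64×10² = 9.96×10⁻¹⁹ W = 996 zW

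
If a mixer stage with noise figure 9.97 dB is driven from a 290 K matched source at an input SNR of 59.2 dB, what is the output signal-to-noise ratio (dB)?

By definition F = SNR_in/SNR_out, so in dB: SNR_out = SNR_in − NF
SNR_out = 59.2 − 9.97 = 49.23 dB

49.23 dB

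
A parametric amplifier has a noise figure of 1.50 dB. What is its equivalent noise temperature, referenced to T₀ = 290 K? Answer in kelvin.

F = 10^(1.50/10) = 1.41254
T_e = (F − 1)·T₀ = (1.41254 − 1) × 290 = 120 K

120 K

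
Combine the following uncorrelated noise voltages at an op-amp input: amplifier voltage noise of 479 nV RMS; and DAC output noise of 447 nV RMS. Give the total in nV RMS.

Uncorrelated sources add in power (mean-square): V_tot = √(ΣV_i²)
V_tot = √[(4.79×10⁻⁷)² + (4.47×10⁻⁷)²] = 6.55×10⁻⁷ V = 655 nV

655 nV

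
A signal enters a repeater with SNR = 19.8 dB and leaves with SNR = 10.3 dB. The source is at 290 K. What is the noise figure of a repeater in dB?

NF (dB) = SNR_in(dB) − SNR_out(dB) when the source is at T₀
NF = 19.8 − 10.3 = 9.5 dB

9.5 dB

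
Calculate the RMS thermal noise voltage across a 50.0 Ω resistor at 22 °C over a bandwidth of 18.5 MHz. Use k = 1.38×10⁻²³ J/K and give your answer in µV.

T = 22 °C + 273.15 = 295.15 K
V_n = √(4kTRB)
4kTRB = 4 × 1.38×10⁻²³ × 295.15 × 5.00×10¹ × 1.85×10⁷ = 1.51×10⁻¹¹ V²
V_n = √(1.51×10⁻¹¹) = 3.88×10⁻⁶ V = 3.88 µV

3.88 µV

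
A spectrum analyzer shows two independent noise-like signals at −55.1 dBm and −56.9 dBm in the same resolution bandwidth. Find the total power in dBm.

−52.9 dBm

Convert to linear, add, convert back:
P₁ = 3.09×10⁻⁹ W, P₂ = 2.04×10⁻⁹ W
P_tot = 5.13×10⁻⁹ W → 10 log₁₀(P_tot / 10⁻³) = −52.9 dBm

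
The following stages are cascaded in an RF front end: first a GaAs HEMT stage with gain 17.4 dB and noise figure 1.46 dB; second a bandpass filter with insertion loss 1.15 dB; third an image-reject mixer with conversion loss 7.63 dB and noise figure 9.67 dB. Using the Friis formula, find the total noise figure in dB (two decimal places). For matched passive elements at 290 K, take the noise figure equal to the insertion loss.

Convert to linear (a loss of L dB is a gain of −L dB): F_i = 10^(NF_i/10), G_i = 10^(G_i,dB/10)
  Stage 1: F_1 = 10^(1.46/10) = 1.400, G_1 = 10^(17.4/10) = 54.95
  Stage 2: F_2 = 10^(1.15/10) = 1.303, G_2 = 10^(−1.15/10) = 0.7674
  Stage 3: F_3 = 10^(9.67/10) = 9.268, G_3 = 10^(−7.63/10) = 0.1726
Friis cascade:
  F = 1.400 + (1.303 − 1)/54.95 + (9.268 − 1)/42.17 = 1.601
NF = 10 log₁₀(1.601) = 2.04 dB

2.04 dB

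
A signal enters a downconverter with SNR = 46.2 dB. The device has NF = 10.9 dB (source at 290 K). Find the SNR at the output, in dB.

By definition F = SNR_in/SNR_out, so in dB: SNR_out = SNR_in − NF
SNR_out = 46.2 − 10.9 = 35.3 dB

35.3 dB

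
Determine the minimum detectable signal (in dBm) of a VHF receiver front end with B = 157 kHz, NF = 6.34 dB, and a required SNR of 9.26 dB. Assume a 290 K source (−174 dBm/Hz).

−106.4 dBm

Sensitivity = −174 + 10 log₁₀(B) + NF + SNR_min
= −174 + 51.96 + 6.34 + 9.26
= −106.44 dBm → −106.4 dBm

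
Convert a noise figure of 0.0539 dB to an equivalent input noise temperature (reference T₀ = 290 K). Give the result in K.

F = 10^(0.0539/10) = 1.01249
T_e = (F − 1)·T₀ = (1.01249 − 1) × 290 = 3.62 K

3.62 K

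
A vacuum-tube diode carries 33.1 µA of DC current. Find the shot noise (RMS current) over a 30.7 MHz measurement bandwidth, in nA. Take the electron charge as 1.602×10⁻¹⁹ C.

I_n = √(2qI·B)
2qI·B = 2 × 1.602×10⁻¹⁹ × 3.31×10⁻⁵ × 3.07×10⁷ = 3.26×10⁻¹⁶ A²
I_n = √(3.26×10⁻¹⁶) = 1.80×10⁻⁸ A = 18.0 nA

18.0 nA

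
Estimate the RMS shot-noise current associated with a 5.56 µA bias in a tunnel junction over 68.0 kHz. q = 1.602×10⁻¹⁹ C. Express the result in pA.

I_n = √(2qI·B)
2qI·B = 2 × 1.602×10⁻¹⁹ × 5.56×10⁻⁶ × 6.80×10⁴ = 1.21×10⁻¹⁹ A²
I_n = √(1.21×10⁻¹⁹) = 3.48×10⁻¹⁰ A = 348 pA

348 pA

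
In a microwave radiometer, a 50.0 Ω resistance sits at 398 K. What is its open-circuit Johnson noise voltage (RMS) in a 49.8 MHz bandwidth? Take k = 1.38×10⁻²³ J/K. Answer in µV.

V_n = √(4kTRB)
4kTRB = 4 × 1.38×10⁻²³ × 398 × 5.00×10¹ × 4.98×10⁷ = 5.47×10⁻¹¹ V²
V_n = √(5.47×10⁻¹¹) = 7.40×10⁻⁶ V = 7.40 µV

7.40 µV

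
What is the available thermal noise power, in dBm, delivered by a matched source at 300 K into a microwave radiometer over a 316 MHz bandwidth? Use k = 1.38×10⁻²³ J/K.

−88.8 dBm

P_n = kTB = 1.38×10⁻²³ × 300 × 3.16×10⁸ = 1.31×10⁻¹² W
In dBm: 10 log₁₀(1.31×10⁻¹² / 10⁻³) = −88.8 dBm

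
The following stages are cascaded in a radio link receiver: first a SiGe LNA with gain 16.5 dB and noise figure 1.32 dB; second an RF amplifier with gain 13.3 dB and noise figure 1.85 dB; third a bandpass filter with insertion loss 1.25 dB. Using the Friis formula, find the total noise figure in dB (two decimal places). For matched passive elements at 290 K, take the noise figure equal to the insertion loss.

1.36 dB

Convert to linear (a loss of L dB is a gain of −L dB): F_i = 10^(NF_i/10), G_i = 10^(G_i,dB/10)
  Stage 1: F_1 = 10^(1.32/10) = 1.355, G_1 = 10^(16.5/10) = 44.67
  Stage 2: F_2 = 10^(1.85/10) = 1.531, G_2 = 10^(13.3/10) = 21.38
  Stage 3: F_3 = 10^(1.25/10) = 1.334, G_3 = 10^(−1.25/10) = 0.7499
Friis cascade:
  F = 1.355 + (1.531 − 1)/44.67 + (1.334 − 1)/955.0 = 1.367
NF = 10 log₁₀(1.367) = 1.36 dB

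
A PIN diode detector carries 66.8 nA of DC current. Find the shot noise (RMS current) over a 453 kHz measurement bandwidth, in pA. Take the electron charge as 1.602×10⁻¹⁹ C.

I_n = √(2qI·B)
2qI·B = 2 × 1.602×10⁻¹⁹ × 6.68×10⁻⁸ × 4.53×10⁵ = 9.70×10⁻²¹ A²
I_n = √(9.70×10⁻²¹) = 9.85×10⁻¹¹ A = 98.5 pA

98.5 pA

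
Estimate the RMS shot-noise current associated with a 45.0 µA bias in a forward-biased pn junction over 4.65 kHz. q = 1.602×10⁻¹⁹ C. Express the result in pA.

259 pA

I_n = √(2qI·B)
2qI·B = 2 × 1.602×10⁻¹⁹ × 4.50×10⁻⁵ × 4.65×10³ = 6.70×10⁻²⁰ A²
I_n = √(6.70×10⁻²⁰) = 2.59×10⁻¹⁰ A = 259 pA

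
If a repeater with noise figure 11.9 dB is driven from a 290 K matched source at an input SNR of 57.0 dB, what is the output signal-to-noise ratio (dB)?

By definition F = SNR_in/SNR_out, so in dB: SNR_out = SNR_in − NF
SNR_out = 57.0 − 11.9 = 45.1 dB

45.1 dB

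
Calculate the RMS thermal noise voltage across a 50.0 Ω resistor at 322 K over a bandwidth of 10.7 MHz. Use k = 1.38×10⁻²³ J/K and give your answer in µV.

3.08 µV

V_n = √(4kTRB)
4kTRB = 4 × 1.38×10⁻²³ × 322 × 5.00×10¹ × 1.07×10⁷ = 9.51×10⁻¹² V²
V_n = √(9.51×10⁻¹²) = 3.08×10⁻⁶ V = 3.08 µV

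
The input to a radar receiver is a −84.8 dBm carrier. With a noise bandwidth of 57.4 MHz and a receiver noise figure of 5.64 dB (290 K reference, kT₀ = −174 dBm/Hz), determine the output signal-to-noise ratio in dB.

6.0 dB

Noise floor: N = −174 + 10 log₁₀(B) + NF
10 log₁₀(5.74×10⁷) = 77.59 dB
N = −174 + 77.59 + 5.64 = −90.77 dBm
SNR = P_sig − N = −84.8 − (−90.77) = 5.97 dB → 6.0 dB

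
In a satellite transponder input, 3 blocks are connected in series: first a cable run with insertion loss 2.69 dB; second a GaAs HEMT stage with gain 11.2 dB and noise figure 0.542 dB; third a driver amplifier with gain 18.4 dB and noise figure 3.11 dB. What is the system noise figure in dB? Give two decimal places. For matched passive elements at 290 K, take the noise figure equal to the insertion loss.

Convert to linear (a loss of L dB is a gain of −L dB): F_i = 10^(NF_i/10), G_i = 10^(G_i,dB/10)
  Stage 1: F_1 = 10^(2.69/10) = 1.858, G_1 = 10^(−2.69/10) = 0.5383
  Stage 2: F_2 = 10^(0.542/10) = 1.133, G_2 = 10^(11.2/10) = 13.18
  Stage 3: F_3 = 10^(3.11/10) = 2.046, G_3 = 10^(18.4/10) = 69.18
Friis cascade:
  F = 1.858 + (1.133 − 1)/0.5383 + (2.046 − 1)/7.096 = 2.252
NF = 10 log₁₀(2.252) = 3.53 dB

3.53 dB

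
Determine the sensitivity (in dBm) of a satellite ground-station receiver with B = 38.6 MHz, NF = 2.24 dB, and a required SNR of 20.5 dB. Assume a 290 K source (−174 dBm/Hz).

−75.4 dBm

Sensitivity = −174 + 10 log₁₀(B) + NF + SNR_min
= −174 + 75.87 + 2.24 + 20.5
= −75.39 dBm → −75.4 dBm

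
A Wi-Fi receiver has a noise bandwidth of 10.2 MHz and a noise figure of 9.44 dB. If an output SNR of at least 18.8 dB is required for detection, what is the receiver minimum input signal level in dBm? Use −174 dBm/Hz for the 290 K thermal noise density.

Sensitivity = −174 + 10 log₁₀(B) + NF + SNR_min
= −174 + 70.09 + 9.44 + 18.8
= −75.67 dBm → −75.7 dBm

−75.7 dBm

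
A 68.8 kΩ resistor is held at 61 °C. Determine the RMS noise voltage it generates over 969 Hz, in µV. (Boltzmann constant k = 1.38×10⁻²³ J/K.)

1.11 µV

T = 61 °C + 273.15 = 334.15 K
V_n = √(4kTRB)
4kTRB = 4 × 1.38×10⁻²³ × 334.15 × 6.88×10⁴ × 9.69×10² = 1.23×10⁻¹² V²
V_n = √(1.23×10⁻¹²) = 1.11×10⁻⁶ V = 1.11 µV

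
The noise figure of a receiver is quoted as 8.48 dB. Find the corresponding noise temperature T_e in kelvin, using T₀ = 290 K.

1754 K

F = 10^(8.48/10) = 7.04693
T_e = (F − 1)·T₀ = (7.04693 − 1) × 290 = 1754 K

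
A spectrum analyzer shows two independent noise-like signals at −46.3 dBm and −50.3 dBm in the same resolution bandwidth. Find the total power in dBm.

Convert to linear, add, convert back:
P₁ = 2.34×10⁻⁸ W, P₂ = 9.33×10⁻⁹ W
P_tot = 3.28×10⁻⁸ W → 10 log₁₀(P_tot / 10⁻³) = −44.8 dBm

−44.8 dBm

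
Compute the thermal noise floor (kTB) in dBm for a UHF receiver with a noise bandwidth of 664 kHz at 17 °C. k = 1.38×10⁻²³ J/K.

T = 17 °C + 273.15 = 290.15 K
P_n = kTB = 1.38×10⁻²³ × 290.15 × 6.64×10⁵ = 2.66×10⁻¹⁵ W
In dBm: 10 log₁₀(2.66×10⁻¹⁵ / 10⁻³) = −115.8 dBm

−115.8 dBm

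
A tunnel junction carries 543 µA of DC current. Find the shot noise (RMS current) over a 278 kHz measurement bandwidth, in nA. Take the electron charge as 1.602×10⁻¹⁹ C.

6.95 nA

I_n = √(2qI·B)
2qI·B = 2 × 1.602×10⁻¹⁹ × 5.43×10⁻⁴ × 2.78×10⁵ = 4.84×10⁻¹⁷ A²
I_n = √(4.84×10⁻¹⁷) = 6.95×10⁻⁹ A = 6.95 nA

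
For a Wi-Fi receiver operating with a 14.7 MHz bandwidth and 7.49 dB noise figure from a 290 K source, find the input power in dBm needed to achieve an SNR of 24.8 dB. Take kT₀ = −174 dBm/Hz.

Sensitivity = −174 + 10 log₁₀(B) + NF + SNR_min
= −174 + 71.67 + 7.49 + 24.8
= −70.04 dBm → −70.0 dBm

−70.0 dBm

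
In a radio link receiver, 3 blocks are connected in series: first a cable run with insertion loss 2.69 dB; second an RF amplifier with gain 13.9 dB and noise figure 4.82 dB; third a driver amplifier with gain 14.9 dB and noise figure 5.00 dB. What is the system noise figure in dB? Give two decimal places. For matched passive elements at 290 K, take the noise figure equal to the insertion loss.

Convert to linear (a loss of L dB is a gain of −L dB): F_i = 10^(NF_i/10), G_i = 10^(G_i,dB/10)
  Stage 1: F_1 = 10^(2.69/10) = 1.858, G_1 = 10^(−2.69/10) = 0.5383
  Stage 2: F_2 = 10^(4.82/10) = 3.034, G_2 = 10^(13.9/10) = 24.55
  Stage 3: F_3 = 10^(5.00/10) = 3.162, G_3 = 10^(14.9/10) = 30.90
Friis cascade:
  F = 1.858 + (3.034 − 1)/0.5383 + (3.162 − 1)/13.21 = 5.800
NF = 10 log₁₀(5.800) = 7.63 dB

7.63 dB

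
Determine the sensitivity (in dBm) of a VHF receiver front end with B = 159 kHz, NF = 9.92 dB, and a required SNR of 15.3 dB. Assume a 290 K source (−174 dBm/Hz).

Sensitivity = −174 + 10 log₁₀(B) + NF + SNR_min
= −174 + 52.01 + 9.92 + 15.3
= −96.77 dBm → −96.8 dBm

−96.8 dBm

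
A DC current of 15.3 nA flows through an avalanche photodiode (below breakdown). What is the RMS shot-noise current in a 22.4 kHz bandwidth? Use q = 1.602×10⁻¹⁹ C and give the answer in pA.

10.5 pA

I_n = √(2qI·B)
2qI·B = 2 × 1.602×10⁻¹⁹ × 1.53×10⁻⁸ × 2.24×10⁴ = 1.10×10⁻²² A²
I_n = √(1.10×10⁻²²) = 1.05×10⁻¹¹ A = 10.5 pA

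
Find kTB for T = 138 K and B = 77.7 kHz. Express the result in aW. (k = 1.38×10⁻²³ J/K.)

148 aW

P_n = kTB = 1.38×10⁻²³ × 138 × 7.77×10⁴ = 1.48×10⁻¹⁶ W = 148 aW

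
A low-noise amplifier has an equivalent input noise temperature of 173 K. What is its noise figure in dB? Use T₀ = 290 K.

F = 1 + T_e/T₀ = 1 + 173/290 = 1.59655
NF = 10 log₁₀(1.59655) = 2.03 dB

2.03 dB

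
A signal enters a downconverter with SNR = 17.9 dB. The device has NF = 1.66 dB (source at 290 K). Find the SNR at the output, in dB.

By definition F = SNR_in/SNR_out, so in dB: SNR_out = SNR_in − NF
SNR_out = 17.9 − 1.66 = 16.24 dB

16.24 dB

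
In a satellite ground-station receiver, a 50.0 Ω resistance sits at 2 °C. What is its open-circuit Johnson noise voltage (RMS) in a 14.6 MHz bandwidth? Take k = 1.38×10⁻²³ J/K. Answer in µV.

T = 2 °C + 273.15 = 275.15 K
V_n = √(4kTRB)
4kTRB = 4 × 1.38×10⁻²³ × 275.15 × 5.00×10¹ × 1.46×10⁷ = 1.11×10⁻¹¹ V²
V_n = √(1.11×10⁻¹¹) = 3.33×10⁻⁶ V = 3.33 µV

3.33 µV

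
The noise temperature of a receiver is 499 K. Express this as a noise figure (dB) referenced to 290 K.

F = 1 + T_e/T₀ = 1 + 499/290 = 2.72069
NF = 10 log₁₀(2.72069) = 4.35 dB

4.35 dB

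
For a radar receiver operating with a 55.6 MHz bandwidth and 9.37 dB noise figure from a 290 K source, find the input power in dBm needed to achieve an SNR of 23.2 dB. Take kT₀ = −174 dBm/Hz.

Sensitivity = −174 + 10 log₁₀(B) + NF + SNR_min
= −174 + 77.45 + 9.37 + 23.2
= −63.98 dBm → −64.0 dBm

−64.0 dBm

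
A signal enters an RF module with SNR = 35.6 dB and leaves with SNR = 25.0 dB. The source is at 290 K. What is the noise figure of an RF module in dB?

10.6 dB

NF (dB) = SNR_in(dB) − SNR_out(dB) when the source is at T₀
NF = 35.6 − 25.0 = 10.6 dB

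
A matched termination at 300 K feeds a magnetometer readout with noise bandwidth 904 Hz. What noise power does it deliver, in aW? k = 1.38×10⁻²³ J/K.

3.74 aW

P_n = kTB = 1.38×10⁻²³ × 300 × 9.04×10² = 3.74×10⁻¹⁸ W = 3.74 aW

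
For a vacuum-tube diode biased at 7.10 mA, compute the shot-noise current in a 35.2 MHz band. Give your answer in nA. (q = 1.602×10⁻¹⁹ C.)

I_n = √(2qI·B)
2qI·B = 2 × 1.602×10⁻¹⁹ × 7.10×10⁻³ × 3.52×10⁷ = 8.01×10⁻¹⁴ A²
I_n = √(8.01×10⁻¹⁴) = 2.83×10⁻⁷ A = 283 nA

283 nA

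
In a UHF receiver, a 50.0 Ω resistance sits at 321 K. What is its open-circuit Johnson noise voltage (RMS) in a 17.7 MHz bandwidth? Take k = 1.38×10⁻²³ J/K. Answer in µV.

V_n = √(4kTRB)
4kTRB = 4 × 1.38×10⁻²³ × 321 × 5.00×10¹ × 1.77×10⁷ = 1.57×10⁻¹¹ V²
V_n = √(1.57×10⁻¹¹) = 3.96×10⁻⁶ V = 3.96 µV

3.96 µV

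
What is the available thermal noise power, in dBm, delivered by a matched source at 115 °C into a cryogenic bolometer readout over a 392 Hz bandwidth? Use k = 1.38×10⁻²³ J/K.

T = 115 °C + 273.15 = 388.15 K
P_n = kTB = 1.38×10⁻²³ × 388.15 × 3.92×10² = 2.10×10⁻¹⁸ W
In dBm: 10 log₁₀(2.10×10⁻¹⁸ / 10⁻³) = −146.8 dBm

−146.8 dBm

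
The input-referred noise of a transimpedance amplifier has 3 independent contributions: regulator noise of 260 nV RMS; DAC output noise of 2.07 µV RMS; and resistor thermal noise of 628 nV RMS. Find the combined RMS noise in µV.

2.18 µV

Uncorrelated sources add in power (mean-square): V_tot = √(ΣV_i²)
V_tot = √[(2.60×10⁻⁷)² + (2.07×10⁻⁶)² + (6.28×10⁻⁷)²] = 2.18×10⁻⁶ V = 2.18 µV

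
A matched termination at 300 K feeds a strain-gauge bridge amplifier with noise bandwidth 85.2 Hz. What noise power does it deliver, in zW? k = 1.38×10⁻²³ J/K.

P_n = kTB = 1.38×10⁻²³ × 300 × 8.52×10¹ = 3.53×10⁻¹⁹ W = 353 zW

353 zW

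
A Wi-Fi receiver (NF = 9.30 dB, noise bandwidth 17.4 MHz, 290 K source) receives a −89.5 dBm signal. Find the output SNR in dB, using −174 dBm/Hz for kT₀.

2.8 dB

Noise floor: N = −174 + 10 log₁₀(B) + NF
10 log₁₀(1.74×10⁷) = 72.41 dB
N = −174 + 72.41 + 9.30 = −92.29 dBm
SNR = P_sig − N = −89.5 − (−92.29) = 2.79 dB → 2.8 dB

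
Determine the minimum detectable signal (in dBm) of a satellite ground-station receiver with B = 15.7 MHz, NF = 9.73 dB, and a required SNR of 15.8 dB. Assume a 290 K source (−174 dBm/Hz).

Sensitivity = −174 + 10 log₁₀(B) + NF + SNR_min
= −174 + 71.96 + 9.73 + 15.8
= −76.51 dBm → −76.5 dBm

−76.5 dBm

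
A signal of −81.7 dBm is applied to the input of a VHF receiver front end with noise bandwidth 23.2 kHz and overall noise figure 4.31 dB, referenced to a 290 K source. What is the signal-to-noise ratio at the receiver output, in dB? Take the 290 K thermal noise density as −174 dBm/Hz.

Noise floor: N = −174 + 10 log₁₀(B) + NF
10 log₁₀(2.32×10⁴) = 43.65 dB
N = −174 + 43.65 + 4.31 = −126.04 dBm
SNR = P_sig − N = −81.7 − (−126.04) = 44.34 dB → 44.3 dB

44.3 dB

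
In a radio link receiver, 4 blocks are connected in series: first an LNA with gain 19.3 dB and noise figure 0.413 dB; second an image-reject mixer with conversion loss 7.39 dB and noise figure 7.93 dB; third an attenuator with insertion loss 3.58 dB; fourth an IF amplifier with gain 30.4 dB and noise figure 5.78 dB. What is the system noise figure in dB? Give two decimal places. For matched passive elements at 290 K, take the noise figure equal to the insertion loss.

Convert to linear (a loss of L dB is a gain of −L dB): F_i = 10^(NF_i/10), G_i = 10^(G_i,dB/10)
  Stage 1: F_1 = 10^(0.413/10) = 1.100, G_1 = 10^(19.3/10) = 85.11
  Stage 2: F_2 = 10^(7.93/10) = 6.209, G_2 = 10^(−7.39/10) = 0.1824
  Stage 3: F_3 = 10^(3.58/10) = 2.280, G_3 = 10^(−3.58/10) = 0.4385
  Stage 4: F_4 = 10^(5.78/10) = 3.784, G_4 = 10^(30.4/10) = 1096
Friis cascade:
  F = 1.100 + (6.209 − 1)/85.11 + (2.280 − 1)/15.52 + (3.784 − 1)/6.808 = 1.652
NF = 10 log₁₀(1.652) = 2.18 dB

2.18 dB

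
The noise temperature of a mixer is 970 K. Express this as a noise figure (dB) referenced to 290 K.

F = 1 + T_e/T₀ = 1 + 970/290 = 4.34483
NF = 10 log₁₀(4.34483) = 6.38 dB

6.38 dB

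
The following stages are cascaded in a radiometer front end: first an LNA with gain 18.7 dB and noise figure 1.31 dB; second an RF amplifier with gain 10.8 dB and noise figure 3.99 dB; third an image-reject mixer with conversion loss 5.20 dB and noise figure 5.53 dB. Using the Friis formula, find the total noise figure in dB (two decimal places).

Convert to linear (a loss of L dB is a gain of −L dB): F_i = 10^(NF_i/10), G_i = 10^(G_i,dB/10)
  Stage 1: F_1 = 10^(1.31/10) = 1.352, G_1 = 10^(18.7/10) = 74.13
  Stage 2: F_2 = 10^(3.99/10) = 2.506, G_2 = 10^(10.8/10) = 12.02
  Stage 3: F_3 = 10^(5.53/10) = 3.573, G_3 = 10^(−5.20/10) = 0.3020
Friis cascade:
  F = 1.352 + (2.506 − 1)/74.13 + (3.573 − 1)/891.3 = 1.375
NF = 10 log₁₀(1.375) = 1.38 dB

1.38 dB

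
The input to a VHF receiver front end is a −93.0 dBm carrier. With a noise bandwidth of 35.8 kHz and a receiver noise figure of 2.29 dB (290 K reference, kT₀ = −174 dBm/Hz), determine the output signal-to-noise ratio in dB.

33.2 dB

Noise floor: N = −174 + 10 log₁₀(B) + NF
10 log₁₀(3.58×10⁴) = 45.54 dB
N = −174 + 45.54 + 2.29 = −126.17 dBm
SNR = P_sig − N = −93.0 − (−126.17) = 33.17 dB → 33.2 dB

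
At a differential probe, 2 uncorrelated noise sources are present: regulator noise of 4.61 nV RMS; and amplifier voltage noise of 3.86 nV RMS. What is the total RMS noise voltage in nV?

6.01 nV

Uncorrelated sources add in power (mean-square): V_tot = √(ΣV_i²)
V_tot = √[(4.61×10⁻⁹)² + (3.86×10⁻⁹)²] = 6.01×10⁻⁹ V = 6.01 nV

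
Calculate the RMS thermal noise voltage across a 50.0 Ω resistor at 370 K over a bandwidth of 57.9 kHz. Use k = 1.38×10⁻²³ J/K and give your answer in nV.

V_n = √(4kTRB)
4kTRB = 4 × 1.38×10⁻²³ × 370 × 5.00×10¹ × 5.79×10⁴ = 5.91×10⁻¹⁴ V²
V_n = √(5.91×10⁻¹⁴) = 2.43×10⁻⁷ V = 243 nV

243 nV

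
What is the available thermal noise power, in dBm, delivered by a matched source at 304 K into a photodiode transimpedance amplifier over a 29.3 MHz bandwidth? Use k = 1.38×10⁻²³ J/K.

−99.1 dBm

P_n = kTB = 1.38×10⁻²³ × 304 × 2.93×10⁷ = 1.23×10⁻¹³ W
In dBm: 10 log₁₀(1.23×10⁻¹³ / 10⁻³) = −99.1 dBm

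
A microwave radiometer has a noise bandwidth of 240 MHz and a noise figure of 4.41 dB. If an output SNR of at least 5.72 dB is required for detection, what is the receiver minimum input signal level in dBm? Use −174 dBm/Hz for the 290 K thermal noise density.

−80.1 dBm

Sensitivity = −174 + 10 log₁₀(B) + NF + SNR_min
= −174 + 83.8 + 4.41 + 5.72
= −80.07 dBm → −80.1 dBm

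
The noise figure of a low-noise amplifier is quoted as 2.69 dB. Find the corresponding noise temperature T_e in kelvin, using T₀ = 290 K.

F = 10^(2.69/10) = 1.8578
T_e = (F − 1)·T₀ = (1.8578 − 1) × 290 = 249 K

249 K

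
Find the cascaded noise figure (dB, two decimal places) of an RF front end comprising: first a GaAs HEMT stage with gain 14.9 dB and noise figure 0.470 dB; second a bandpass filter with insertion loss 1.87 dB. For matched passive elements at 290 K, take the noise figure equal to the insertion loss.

Convert to linear (a loss of L dB is a gain of −L dB): F_i = 10^(NF_i/10), G_i = 10^(G_i,dB/10)
  Stage 1: F_1 = 10^(0.470/10) = 1.114, G_1 = 10^(14.9/10) = 30.90
  Stage 2: F_2 = 10^(1.87/10) = 1.538, G_2 = 10^(−1.87/10) = 0.6501
Friis cascade:
  F = 1.114 + (1.538 − 1)/30.90 = 1.132
NF = 10 log₁₀(1.132) = 0.54 dB

0.54 dB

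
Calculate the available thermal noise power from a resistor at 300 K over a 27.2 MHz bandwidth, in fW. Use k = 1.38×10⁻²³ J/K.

113 fW

P_n = kTB = 1.38×10⁻²³ × 300 × 2.72×10⁷ = 1.13×10⁻¹³ W = 113 fW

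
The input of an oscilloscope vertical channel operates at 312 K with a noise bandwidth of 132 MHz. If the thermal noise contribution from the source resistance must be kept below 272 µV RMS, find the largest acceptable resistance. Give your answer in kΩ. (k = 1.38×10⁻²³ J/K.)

Johnson–Nyquist: V_n = √(4kTRB) ⇒ R = V_n² / (4kTB)
4kTB = 4 × 1.38×10⁻²³ × 312 × 1.32×10⁸ = 2.27×10⁻¹²
R = (2.72×10⁻⁴)² / 2.27×10⁻¹² = 3.25×10⁴ Ω = 32.5 kΩ

32.5 kΩ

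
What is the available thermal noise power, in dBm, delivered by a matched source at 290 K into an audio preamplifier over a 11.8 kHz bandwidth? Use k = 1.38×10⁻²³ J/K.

−133.3 dBm

P_n = kTB = 1.38×10⁻²³ × 290 × 1.18×10⁴ = 4.72×10⁻¹⁷ W
In dBm: 10 log₁₀(4.72×10⁻¹⁷ / 10⁻³) = −133.3 dBm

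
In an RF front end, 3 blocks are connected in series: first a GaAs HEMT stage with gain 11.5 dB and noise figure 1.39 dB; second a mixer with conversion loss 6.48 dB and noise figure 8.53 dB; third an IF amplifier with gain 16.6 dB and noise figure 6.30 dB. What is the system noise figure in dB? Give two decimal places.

Convert to linear (a loss of L dB is a gain of −L dB): F_i = 10^(NF_i/10), G_i = 10^(G_i,dB/10)
  Stage 1: F_1 = 10^(1.39/10) = 1.377, G_1 = 10^(11.5/10) = 14.13
  Stage 2: F_2 = 10^(8.53/10) = 7.129, G_2 = 10^(−6.48/10) = 0.2249
  Stage 3: F_3 = 10^(6.30/10) = 4.266, G_3 = 10^(16.6/10) = 45.71
Friis cascade:
  F = 1.377 + (7.129 − 1)/14.13 + (4.266 − 1)/3.177 = 2.839
NF = 10 log₁₀(2.839) = 4.53 dB

4.53 dB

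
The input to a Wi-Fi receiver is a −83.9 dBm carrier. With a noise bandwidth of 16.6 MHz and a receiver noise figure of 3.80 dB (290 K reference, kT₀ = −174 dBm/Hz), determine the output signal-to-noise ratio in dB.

14.1 dB

Noise floor: N = −174 + 10 log₁₀(B) + NF
10 log₁₀(1.66×10⁷) = 72.2 dB
N = −174 + 72.2 + 3.80 = −98.00 dBm
SNR = P_sig − N = −83.9 − (−98.00) = 14.10 dB → 14.1 dB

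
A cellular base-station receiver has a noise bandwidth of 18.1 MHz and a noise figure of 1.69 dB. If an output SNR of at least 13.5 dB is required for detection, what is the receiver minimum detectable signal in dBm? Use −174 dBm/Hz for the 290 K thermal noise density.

−86.2 dBm

Sensitivity = −174 + 10 log₁₀(B) + NF + SNR_min
= −174 + 72.58 + 1.69 + 13.5
= −86.23 dBm → −86.2 dBm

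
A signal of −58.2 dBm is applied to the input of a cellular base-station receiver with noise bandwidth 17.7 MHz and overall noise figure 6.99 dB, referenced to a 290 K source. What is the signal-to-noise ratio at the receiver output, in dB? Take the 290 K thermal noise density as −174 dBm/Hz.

36.3 dB

Noise floor: N = −174 + 10 log₁₀(B) + NF
10 log₁₀(1.77×10⁷) = 72.48 dB
N = −174 + 72.48 + 6.99 = −94.53 dBm
SNR = P_sig − N = −58.2 − (−94.53) = 36.33 dB → 36.3 dB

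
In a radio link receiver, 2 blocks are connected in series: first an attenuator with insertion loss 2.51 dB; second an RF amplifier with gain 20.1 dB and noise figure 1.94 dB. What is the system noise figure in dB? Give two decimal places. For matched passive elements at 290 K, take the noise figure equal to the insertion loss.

Convert to linear (a loss of L dB is a gain of −L dB): F_i = 10^(NF_i/10), G_i = 10^(G_i,dB/10)
  Stage 1: F_1 = 10^(2.51/10) = 1.782, G_1 = 10^(−2.51/10) = 0.5610
  Stage 2: F_2 = 10^(1.94/10) = 1.563, G_2 = 10^(20.1/10) = 102.3
Friis cascade:
  F = 1.782 + (1.563 − 1)/0.5610 = 2.786
NF = 10 log₁₀(2.786) = 4.45 dB

4.45 dB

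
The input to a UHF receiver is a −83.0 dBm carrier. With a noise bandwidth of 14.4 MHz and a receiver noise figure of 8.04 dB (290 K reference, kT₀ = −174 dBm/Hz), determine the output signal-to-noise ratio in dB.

Noise floor: N = −174 + 10 log₁₀(B) + NF
10 log₁₀(1.44×10⁷) = 71.58 dB
N = −174 + 71.58 + 8.04 = −94.38 dBm
SNR = P_sig − N = −83.0 − (−94.38) = 11.38 dB → 11.4 dB

11.4 dB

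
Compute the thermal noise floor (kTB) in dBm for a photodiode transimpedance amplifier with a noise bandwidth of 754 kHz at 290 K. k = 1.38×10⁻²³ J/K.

−115.2 dBm

P_n = kTB = 1.38×10⁻²³ × 290 × 7.54×10⁵ = 3.02×10⁻¹⁵ W
In dBm: 10 log₁₀(3.02×10⁻¹⁵ / 10⁻³) = −115.2 dBm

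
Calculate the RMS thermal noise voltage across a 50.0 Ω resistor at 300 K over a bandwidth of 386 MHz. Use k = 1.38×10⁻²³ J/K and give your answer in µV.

17.9 µV

V_n = √(4kTRB)
4kTRB = 4 × 1.38×10⁻²³ × 300 × 5.00×10¹ × 3.86×10⁸ = 3.20×10⁻¹⁰ V²
V_n = √(3.20×10⁻¹⁰) = 1.79×10⁻⁵ V = 17.9 µV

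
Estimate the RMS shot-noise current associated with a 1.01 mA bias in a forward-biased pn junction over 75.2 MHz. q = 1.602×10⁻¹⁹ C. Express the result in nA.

I_n = √(2qI·B)
2qI·B = 2 × 1.602×10⁻¹⁹ × 1.01×10⁻³ × 7.52×10⁷ = 2.43×10⁻¹⁴ A²
I_n = √(2.43×10⁻¹⁴) = 1.56×10⁻⁷ A = 156 nA

156 nA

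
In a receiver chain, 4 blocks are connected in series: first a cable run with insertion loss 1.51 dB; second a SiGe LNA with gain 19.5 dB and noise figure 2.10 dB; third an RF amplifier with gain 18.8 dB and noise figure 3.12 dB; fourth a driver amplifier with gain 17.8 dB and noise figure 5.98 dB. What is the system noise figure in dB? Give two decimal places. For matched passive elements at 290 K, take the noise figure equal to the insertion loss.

Convert to linear (a loss of L dB is a gain of −L dB): F_i = 10^(NF_i/10), G_i = 10^(G_i,dB/10)
  Stage 1: F_1 = 10^(1.51/10) = 1.416, G_1 = 10^(−1.51/10) = 0.7063
  Stage 2: F_2 = 10^(2.10/10) = 1.622, G_2 = 10^(19.5/10) = 89.13
  Stage 3: F_3 = 10^(3.12/10) = 2.051, G_3 = 10^(18.8/10) = 75.86
  Stage 4: F_4 = 10^(5.98/10) = 3.963, G_4 = 10^(17.8/10) = 60.26
Friis cascade:
  F = 1.416 + (1.622 − 1)/0.7063 + (2.051 − 1)/62.95 + (3.963 − 1)/4775 = 2.313
NF = 10 log₁₀(2.313) = 3.64 dB

3.64 dB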